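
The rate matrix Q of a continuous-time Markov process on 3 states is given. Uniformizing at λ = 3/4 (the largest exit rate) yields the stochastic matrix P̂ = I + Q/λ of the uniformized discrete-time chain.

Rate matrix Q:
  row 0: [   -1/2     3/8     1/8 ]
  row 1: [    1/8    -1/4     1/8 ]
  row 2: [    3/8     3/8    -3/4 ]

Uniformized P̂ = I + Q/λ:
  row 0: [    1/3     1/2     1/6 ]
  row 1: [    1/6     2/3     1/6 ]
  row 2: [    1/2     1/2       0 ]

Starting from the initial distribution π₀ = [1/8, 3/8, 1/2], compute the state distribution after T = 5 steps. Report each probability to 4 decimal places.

t=0: π = [0.1250, 0.3750, 0.5000]
t=1: π = [0.3542, 0.5625, 0.0833]
t=2: π = [0.2535, 0.5938, 0.1528]
t=3: π = [0.2598, 0.5990, 0.1412]
t=4: π = [0.2570, 0.5998, 0.1431]
t=5: π = [0.2572, 0.6000, 0.1428]

π = [0.2572, 0.6000, 0.1428]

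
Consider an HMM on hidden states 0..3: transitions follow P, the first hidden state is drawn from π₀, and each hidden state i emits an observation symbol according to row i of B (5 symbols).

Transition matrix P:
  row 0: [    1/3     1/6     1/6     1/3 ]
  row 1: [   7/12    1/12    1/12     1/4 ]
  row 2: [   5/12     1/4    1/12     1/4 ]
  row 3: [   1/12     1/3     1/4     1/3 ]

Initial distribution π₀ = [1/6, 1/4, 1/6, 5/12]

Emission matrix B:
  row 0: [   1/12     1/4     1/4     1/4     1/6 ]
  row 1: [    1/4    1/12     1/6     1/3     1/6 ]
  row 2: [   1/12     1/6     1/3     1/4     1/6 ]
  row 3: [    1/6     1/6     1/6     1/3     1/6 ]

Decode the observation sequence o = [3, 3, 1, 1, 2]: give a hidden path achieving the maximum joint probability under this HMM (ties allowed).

path = [3, 1, 0, 0, 0]

t=0: δ = [4.167e-02, 8.333e-02, 4.167e-02, 1.389e-01]  (obs o_0=3)
t=1: δ = [1.215e-02, 1.543e-02, 8.681e-03, 1.543e-02]  ψ = [1, 3, 3, 3]  (obs o_1=3)
t=2: δ = [2.251e-03, 4.287e-04, 6.430e-04, 8.573e-04]  ψ = [1, 3, 3, 3]  (obs o_2=1)
t=3: δ = [1.875e-04, 3.126e-05, 6.251e-05, 1.250e-04]  ψ = [0, 0, 0, 0]  (obs o_3=1)
t=4: δ = [1.563e-05, 6.946e-06, 1.042e-05, 1.042e-05]  ψ = [0, 3, 0, 0]  (obs o_4=2)
backtrack: best end state = 0; path = [3, 1, 0, 0, 0]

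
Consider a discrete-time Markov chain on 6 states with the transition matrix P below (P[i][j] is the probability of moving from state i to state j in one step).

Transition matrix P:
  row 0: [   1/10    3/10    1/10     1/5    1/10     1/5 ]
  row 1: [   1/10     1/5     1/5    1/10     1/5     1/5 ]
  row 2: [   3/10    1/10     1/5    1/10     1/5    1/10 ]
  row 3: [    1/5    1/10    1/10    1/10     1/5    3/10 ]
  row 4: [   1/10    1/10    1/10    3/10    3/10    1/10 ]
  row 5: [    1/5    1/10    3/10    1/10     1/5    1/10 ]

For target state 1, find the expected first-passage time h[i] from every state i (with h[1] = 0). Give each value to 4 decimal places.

First-step conditioning: h[1] = 0; for i ≠ 1, h[i] = 1 + Σ_k P[i][k]·h[k].
  h[0] = 1 + 1/10·h[0] + 1/10·h[2] + 1/5·h[3] + 1/10·h[4] + 1/5·h[5]
  h[2] = 1 + 3/10·h[0] + 1/5·h[2] + 1/10·h[3] + 1/5·h[4] + 1/10·h[5]
  h[3] = 1 + 1/5·h[0] + 1/10·h[2] + 1/10·h[3] + 1/5·h[4] + 3/10·h[5]
  h[4] = 1 + 1/10·h[0] + 1/10·h[2] + 3/10·h[3] + 3/10·h[4] + 1/10·h[5]
  h[5] = 1 + 1/5·h[0] + 3/10·h[2] + 1/10·h[3] + 1/5·h[4] + 1/10·h[5]
Solving the 5×5 linear system over states ≠ 1 gives exactly h = [6410/1063, 0, 53870/7441, 7850/1063, 56110/7441, 54770/7441] (h[1] = 0 is the target).

h = [6.0301, 0.0000, 7.2396, 7.3848, 7.5407, 7.3606]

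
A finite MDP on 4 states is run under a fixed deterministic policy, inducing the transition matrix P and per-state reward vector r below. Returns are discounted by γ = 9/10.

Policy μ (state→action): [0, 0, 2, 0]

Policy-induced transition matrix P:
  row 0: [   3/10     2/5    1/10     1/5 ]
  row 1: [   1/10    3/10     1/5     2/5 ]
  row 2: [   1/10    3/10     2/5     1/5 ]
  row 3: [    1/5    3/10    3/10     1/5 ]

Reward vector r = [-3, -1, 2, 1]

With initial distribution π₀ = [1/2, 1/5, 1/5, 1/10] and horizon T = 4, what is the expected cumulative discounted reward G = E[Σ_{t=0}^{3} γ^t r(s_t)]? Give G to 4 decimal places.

G = -1.5680

t=0: π = [0.5000, 0.2000, 0.2000, 0.1000], E[r] = -1.2000, γ^t·E[r] = -1.200000, running G = -1.200000
t=1: π = [0.2100, 0.3500, 0.2000, 0.2400], E[r] = -0.3400, γ^t·E[r] = -0.306000, running G = -1.506000
t=2: π = [0.1660, 0.3210, 0.2430, 0.2700], E[r] = -0.0630, γ^t·E[r] = -0.051030, running G = -1.557030
t=3: π = [0.1602, 0.3166, 0.2590, 0.2642], E[r] = -0.0150, γ^t·E[r] = -0.010935, running G = -1.567965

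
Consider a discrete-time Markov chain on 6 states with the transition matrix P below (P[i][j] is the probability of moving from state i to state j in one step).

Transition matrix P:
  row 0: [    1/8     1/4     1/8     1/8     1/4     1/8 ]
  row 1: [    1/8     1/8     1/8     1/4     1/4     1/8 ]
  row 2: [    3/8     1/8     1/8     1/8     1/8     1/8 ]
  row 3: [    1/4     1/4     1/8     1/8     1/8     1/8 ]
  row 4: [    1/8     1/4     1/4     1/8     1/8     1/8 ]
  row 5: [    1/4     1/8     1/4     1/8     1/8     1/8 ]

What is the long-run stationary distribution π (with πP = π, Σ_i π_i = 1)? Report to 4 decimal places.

Balance equations π_j = Σ_i π_i·P[i][j]:
  π_0 = 1/8·π_0 + 1/8·π_1 + 3/8·π_2 + 1/4·π_3 + 1/8·π_4 + 1/4·π_5
  π_1 = 1/4·π_0 + 1/8·π_1 + 1/8·π_2 + 1/4·π_3 + 1/4·π_4 + 1/8·π_5
  π_2 = 1/8·π_0 + 1/8·π_1 + 1/8·π_2 + 1/8·π_3 + 1/4·π_4 + 1/4·π_5
  π_3 = 1/8·π_0 + 1/4·π_1 + 1/8·π_2 + 1/8·π_3 + 1/8·π_4 + 1/8·π_5
  π_4 = 1/4·π_0 + 1/4·π_1 + 1/8·π_2 + 1/8·π_3 + 1/8·π_4 + 1/8·π_5
  normalize: π_0 + π_1 + π_2 + π_3 + π_4 + π_5 = 1
Solving the linear system gives exactly π = [210/1051, 200/1051, 1365/8408, 1251/8408, 1461/8408, 1/8].

π = [0.1998, 0.1903, 0.1623, 0.1488, 0.1738, 0.1250]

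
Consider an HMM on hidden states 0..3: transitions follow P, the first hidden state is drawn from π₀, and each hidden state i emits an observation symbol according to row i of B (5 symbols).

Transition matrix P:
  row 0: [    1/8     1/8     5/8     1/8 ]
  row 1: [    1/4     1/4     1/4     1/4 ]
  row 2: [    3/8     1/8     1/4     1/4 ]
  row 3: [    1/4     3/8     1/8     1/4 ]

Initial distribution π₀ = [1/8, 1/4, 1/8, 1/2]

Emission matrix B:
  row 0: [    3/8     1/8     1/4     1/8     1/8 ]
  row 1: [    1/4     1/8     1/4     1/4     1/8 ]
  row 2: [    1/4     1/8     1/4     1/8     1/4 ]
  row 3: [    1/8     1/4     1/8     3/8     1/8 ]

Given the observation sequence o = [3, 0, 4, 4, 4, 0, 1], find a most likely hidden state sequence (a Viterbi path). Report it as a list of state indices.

path = [3, 0, 2, 0, 2, 0, 2]

t=0: δ = [1.562e-02, 6.250e-02, 1.562e-02, 1.875e-01]  (obs o_0=3)
t=1: δ = [1.758e-02, 1.758e-02, 5.859e-03, 5.859e-03]  ψ = [3, 3, 3, 3]  (obs o_1=0)
t=2: δ = [5.493e-04, 5.493e-04, 2.747e-03, 5.493e-04]  ψ = [1, 1, 0, 1]  (obs o_2=4)
t=3: δ = [1.287e-04, 4.292e-05, 1.717e-04, 8.583e-05]  ψ = [2, 2, 2, 2]  (obs o_3=4)
t=4: δ = [8.047e-06, 4.023e-06, 2.012e-05, 5.364e-06]  ψ = [2, 3, 0, 2]  (obs o_4=4)
t=5: δ = [2.829e-06, 6.286e-07, 1.257e-06, 6.286e-07]  ψ = [2, 2, 0, 2]  (obs o_5=0)
t=6: δ = [5.894e-08, 4.420e-08, 2.210e-07, 8.840e-08]  ψ = [2, 0, 0, 0]  (obs o_6=1)
backtrack: best end state = 2; path = [3, 0, 2, 0, 2, 0, 2]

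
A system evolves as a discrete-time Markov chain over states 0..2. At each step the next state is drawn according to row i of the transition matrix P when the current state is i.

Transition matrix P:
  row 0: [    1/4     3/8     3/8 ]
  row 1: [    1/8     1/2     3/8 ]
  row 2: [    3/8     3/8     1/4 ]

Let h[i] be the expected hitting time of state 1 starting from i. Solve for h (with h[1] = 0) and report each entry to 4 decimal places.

h = [2.6667, 0.0000, 2.6667]

First-step conditioning: h[1] = 0; for i ≠ 1, h[i] = 1 + Σ_k P[i][k]·h[k].
  h[0] = 1 + 1/4·h[0] + 3/8·h[2]
  h[2] = 1 + 3/8·h[0] + 1/4·h[2]
Solving the 2×2 linear system over states ≠ 1 gives exactly h = [8/3, 0, 8/3] (h[1] = 0 is the target).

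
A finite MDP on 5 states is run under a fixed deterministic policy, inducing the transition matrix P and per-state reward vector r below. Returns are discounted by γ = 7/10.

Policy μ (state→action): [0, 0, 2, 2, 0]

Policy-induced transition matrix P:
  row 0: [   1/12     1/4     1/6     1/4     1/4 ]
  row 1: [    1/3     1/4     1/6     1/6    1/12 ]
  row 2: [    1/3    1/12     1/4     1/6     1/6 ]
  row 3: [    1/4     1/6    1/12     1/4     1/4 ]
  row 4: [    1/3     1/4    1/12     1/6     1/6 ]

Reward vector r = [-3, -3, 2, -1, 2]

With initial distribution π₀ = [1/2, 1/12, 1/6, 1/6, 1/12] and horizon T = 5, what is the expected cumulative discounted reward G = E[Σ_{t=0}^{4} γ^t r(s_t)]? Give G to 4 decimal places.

G = -2.8985

t=0: π = [0.5000, 0.0833, 0.1667, 0.1667, 0.0833], E[r] = -1.4167, γ^t·E[r] = -1.416667, running G = -1.416667
t=1: π = [0.1944, 0.2083, 0.1597, 0.2222, 0.2153], E[r] = -0.6806, γ^t·E[r] = -0.476389, running G = -1.893056
t=2: π = [0.2662, 0.2049, 0.1435, 0.2014, 0.1840], E[r] = -0.9595, γ^t·E[r] = -0.470150, running G = -2.363206
t=3: π = [0.2500, 0.2093, 0.1465, 0.2056, 0.1886], E[r] = -0.9134, γ^t·E[r] = -0.313292, running G = -2.676498
t=4: π = [0.2537, 0.2084, 0.1460, 0.2046, 0.1872], E[r] = -0.9246, γ^t·E[r] = -0.222002, running G = -2.898500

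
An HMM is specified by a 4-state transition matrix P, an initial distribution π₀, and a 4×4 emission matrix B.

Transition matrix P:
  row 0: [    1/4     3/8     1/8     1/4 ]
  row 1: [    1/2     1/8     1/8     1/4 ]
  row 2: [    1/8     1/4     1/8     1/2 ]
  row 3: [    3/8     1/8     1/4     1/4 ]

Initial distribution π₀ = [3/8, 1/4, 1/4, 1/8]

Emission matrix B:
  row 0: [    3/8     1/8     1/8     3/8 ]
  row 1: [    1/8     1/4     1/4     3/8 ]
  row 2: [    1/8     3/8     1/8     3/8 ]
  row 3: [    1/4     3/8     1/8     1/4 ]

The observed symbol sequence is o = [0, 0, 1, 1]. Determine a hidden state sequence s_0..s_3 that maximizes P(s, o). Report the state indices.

t=0: δ = [1.406e-01, 3.125e-02, 3.125e-02, 3.125e-02]  (obs o_0=0)
t=1: δ = [1.318e-02, 6.592e-03, 2.197e-03, 8.789e-03]  ψ = [0, 0, 0, 0]  (obs o_1=0)
t=2: δ = [4.120e-04, 1.236e-03, 8.240e-04, 1.236e-03]  ψ = [0, 0, 3, 0]  (obs o_2=1)
t=3: δ = [7.725e-05, 5.150e-05, 1.159e-04, 1.545e-04]  ψ = [1, 2, 3, 2]  (obs o_3=1)
backtrack: best end state = 3; path = [0, 3, 2, 3]

path = [0, 3, 2, 3]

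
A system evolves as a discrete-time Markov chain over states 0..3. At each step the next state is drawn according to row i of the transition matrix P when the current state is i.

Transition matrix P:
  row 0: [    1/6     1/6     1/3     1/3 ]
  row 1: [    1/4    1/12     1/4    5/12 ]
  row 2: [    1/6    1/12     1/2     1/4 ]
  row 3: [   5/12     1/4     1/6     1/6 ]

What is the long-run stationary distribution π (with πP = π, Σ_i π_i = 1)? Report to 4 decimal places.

π = [0.2473, 0.1494, 0.3305, 0.2728]

Balance equations π_j = Σ_i π_i·P[i][j]:
  π_0 = 1/6·π_0 + 1/4·π_1 + 1/6·π_2 + 5/12·π_3
  π_1 = 1/6·π_0 + 1/12·π_1 + 1/12·π_2 + 1/4·π_3
  π_2 = 1/3·π_0 + 1/4·π_1 + 1/2·π_2 + 1/6·π_3
  normalize: π_0 + π_1 + π_2 + π_3 = 1
Solving the linear system gives exactly π = [23/93, 88/589, 584/1767, 482/1767].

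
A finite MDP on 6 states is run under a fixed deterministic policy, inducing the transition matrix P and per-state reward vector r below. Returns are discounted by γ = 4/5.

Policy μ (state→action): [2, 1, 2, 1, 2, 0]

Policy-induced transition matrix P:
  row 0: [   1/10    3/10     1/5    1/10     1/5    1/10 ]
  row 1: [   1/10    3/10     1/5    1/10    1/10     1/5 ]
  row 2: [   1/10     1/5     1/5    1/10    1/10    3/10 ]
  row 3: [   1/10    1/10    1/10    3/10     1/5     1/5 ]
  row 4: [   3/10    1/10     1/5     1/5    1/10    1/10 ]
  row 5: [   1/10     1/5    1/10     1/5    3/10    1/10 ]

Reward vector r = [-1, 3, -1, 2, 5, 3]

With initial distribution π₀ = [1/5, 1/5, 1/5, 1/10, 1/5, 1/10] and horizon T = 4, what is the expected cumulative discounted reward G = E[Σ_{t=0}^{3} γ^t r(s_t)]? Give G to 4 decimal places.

G = 5.4639

t=0: π = [0.2000, 0.2000, 0.2000, 0.1000, 0.2000, 0.1000], E[r] = 1.7000, γ^t·E[r] = 1.700000, running G = 1.700000
t=1: π = [0.1400, 0.2100, 0.1800, 0.1500, 0.1500, 0.1700], E[r] = 1.8700, γ^t·E[r] = 1.496000, running G = 3.196000
t=2: π = [0.1300, 0.2050, 0.1680, 0.1620, 0.1630, 0.1720], E[r] = 1.9720, γ^t·E[r] = 1.262080, running G = 4.458080
t=3: π = [0.1326, 0.2010, 0.1666, 0.1659, 0.1636, 0.1703], E[r] = 1.9645, γ^t·E[r] = 1.005824, running G = 5.463904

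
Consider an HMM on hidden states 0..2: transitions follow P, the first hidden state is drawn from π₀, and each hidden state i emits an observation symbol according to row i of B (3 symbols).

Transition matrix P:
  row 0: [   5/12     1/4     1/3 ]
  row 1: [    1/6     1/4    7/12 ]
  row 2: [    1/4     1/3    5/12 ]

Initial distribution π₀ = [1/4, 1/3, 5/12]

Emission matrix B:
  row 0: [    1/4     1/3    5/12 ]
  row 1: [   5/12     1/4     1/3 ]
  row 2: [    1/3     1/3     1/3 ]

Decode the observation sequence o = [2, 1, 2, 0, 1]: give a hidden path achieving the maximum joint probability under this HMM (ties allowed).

t=0: δ = [1.042e-01, 1.111e-01, 1.389e-01]  (obs o_0=2)
t=1: δ = [1.447e-02, 1.157e-02, 2.160e-02]  ψ = [0, 2, 1]  (obs o_1=1)
t=2: δ = [2.512e-03, 2.401e-03, 3.001e-03]  ψ = [0, 2, 2]  (obs o_2=2)
t=3: δ = [2.616e-04, 4.168e-04, 4.668e-04]  ψ = [0, 2, 1]  (obs o_3=0)
t=4: δ = [3.890e-05, 3.890e-05, 8.104e-05]  ψ = [2, 2, 1]  (obs o_4=1)
backtrack: best end state = 2; path = [1, 2, 2, 1, 2]

path = [1, 2, 2, 1, 2]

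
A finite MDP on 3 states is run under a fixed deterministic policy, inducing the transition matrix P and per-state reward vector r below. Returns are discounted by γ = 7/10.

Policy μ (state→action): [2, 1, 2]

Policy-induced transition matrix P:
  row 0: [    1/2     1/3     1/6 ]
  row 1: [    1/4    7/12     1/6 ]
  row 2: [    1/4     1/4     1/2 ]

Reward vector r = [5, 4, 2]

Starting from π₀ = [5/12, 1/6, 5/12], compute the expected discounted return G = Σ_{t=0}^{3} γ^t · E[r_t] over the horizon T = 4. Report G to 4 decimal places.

t=0: π = [0.4167, 0.1667, 0.4167], E[r] = 3.5833, γ^t·E[r] = 3.583333, running G = 3.583333
t=1: π = [0.3542, 0.3403, 0.3056], E[r] = 3.7431, γ^t·E[r] = 2.620139, running G = 6.203472
t=2: π = [0.3385, 0.3929, 0.2685], E[r] = 3.8015, γ^t·E[r] = 1.862737, running G = 8.066209
t=3: π = [0.3346, 0.4092, 0.2562], E[r] = 3.8223, γ^t·E[r] = 1.311045, running G = 9.377255

G = 9.3773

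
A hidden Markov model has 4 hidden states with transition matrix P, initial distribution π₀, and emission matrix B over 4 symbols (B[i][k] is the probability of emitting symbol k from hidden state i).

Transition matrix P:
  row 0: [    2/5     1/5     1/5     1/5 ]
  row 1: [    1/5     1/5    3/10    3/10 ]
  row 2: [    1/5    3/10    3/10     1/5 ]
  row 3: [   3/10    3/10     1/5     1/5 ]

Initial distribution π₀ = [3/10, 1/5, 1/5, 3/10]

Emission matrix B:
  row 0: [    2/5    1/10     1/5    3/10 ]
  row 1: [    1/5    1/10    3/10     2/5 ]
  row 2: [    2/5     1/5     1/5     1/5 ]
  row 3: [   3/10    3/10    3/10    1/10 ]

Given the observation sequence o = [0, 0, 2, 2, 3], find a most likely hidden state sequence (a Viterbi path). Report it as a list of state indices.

path = [0, 0, 0, 0, 0]

t=0: δ = [1.200e-01, 4.000e-02, 8.000e-02, 9.000e-02]  (obs o_0=0)
t=1: δ = [1.920e-02, 5.400e-03, 9.600e-03, 7.200e-03]  ψ = [0, 3, 0, 0]  (obs o_1=0)
t=2: δ = [1.536e-03, 1.152e-03, 7.680e-04, 1.152e-03]  ψ = [0, 0, 0, 0]  (obs o_2=2)
t=3: δ = [1.229e-04, 1.037e-04, 6.912e-05, 1.037e-04]  ψ = [0, 3, 1, 1]  (obs o_3=2)
t=4: δ = [1.475e-05, 1.244e-05, 6.221e-06, 3.110e-06]  ψ = [0, 3, 1, 1]  (obs o_4=3)
backtrack: best end state = 0; path = [0, 0, 0, 0, 0]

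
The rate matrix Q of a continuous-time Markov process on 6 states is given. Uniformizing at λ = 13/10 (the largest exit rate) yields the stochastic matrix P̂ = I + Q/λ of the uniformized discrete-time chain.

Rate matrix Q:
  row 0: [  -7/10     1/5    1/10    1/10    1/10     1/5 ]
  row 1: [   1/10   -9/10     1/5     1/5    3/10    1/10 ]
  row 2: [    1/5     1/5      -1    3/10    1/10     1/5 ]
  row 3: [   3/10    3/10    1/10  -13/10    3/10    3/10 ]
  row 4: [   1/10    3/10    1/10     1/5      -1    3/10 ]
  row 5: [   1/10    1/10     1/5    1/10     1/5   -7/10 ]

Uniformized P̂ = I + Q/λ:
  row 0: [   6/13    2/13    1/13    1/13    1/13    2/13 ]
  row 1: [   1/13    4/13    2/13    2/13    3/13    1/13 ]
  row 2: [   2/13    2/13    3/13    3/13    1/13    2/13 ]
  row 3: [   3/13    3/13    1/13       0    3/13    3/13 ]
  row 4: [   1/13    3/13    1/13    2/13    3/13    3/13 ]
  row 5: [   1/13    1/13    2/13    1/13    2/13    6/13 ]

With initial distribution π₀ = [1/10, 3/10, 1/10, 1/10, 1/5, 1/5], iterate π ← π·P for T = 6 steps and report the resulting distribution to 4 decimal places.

π = [0.1697, 0.1863, 0.1290, 0.1151, 0.1669, 0.2328]

t=0: π = [0.1000, 0.3000, 0.1000, 0.1000, 0.2000, 0.2000]
t=1: π = [0.1385, 0.2077, 0.1308, 0.1231, 0.1846, 0.2154]
t=2: π = [0.1592, 0.1929, 0.1296, 0.1178, 0.1728, 0.2278]
t=3: π = [0.1662, 0.1883, 0.1292, 0.1159, 0.1688, 0.2315]
t=4: π = [0.1686, 0.1869, 0.1291, 0.1154, 0.1675, 0.2325]
t=5: π = [0.1695, 0.1865, 0.1290, 0.1152, 0.1671, 0.2328]
t=6: π = [0.1697, 0.1863, 0.1290, 0.1151, 0.1669, 0.2328]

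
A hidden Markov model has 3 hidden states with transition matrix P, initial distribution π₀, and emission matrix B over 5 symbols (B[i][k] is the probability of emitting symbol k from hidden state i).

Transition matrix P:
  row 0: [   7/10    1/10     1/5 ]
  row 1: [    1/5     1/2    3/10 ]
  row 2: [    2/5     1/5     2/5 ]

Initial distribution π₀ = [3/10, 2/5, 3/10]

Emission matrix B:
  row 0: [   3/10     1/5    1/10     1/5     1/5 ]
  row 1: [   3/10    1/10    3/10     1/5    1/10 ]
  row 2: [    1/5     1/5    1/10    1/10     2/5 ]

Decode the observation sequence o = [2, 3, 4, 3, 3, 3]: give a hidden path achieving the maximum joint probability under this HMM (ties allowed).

path = [1, 1, 2, 0, 0, 0]

t=0: δ = [3.000e-02, 1.200e-01, 3.000e-02]  (obs o_0=2)
t=1: δ = [4.800e-03, 1.200e-02, 3.600e-03]  ψ = [1, 1, 1]  (obs o_1=3)
t=2: δ = [6.720e-04, 6.000e-04, 1.440e-03]  ψ = [0, 1, 1]  (obs o_2=4)
t=3: δ = [1.152e-04, 6.000e-05, 5.760e-05]  ψ = [2, 1, 2]  (obs o_3=3)
t=4: δ = [1.613e-05, 6.000e-06, 2.304e-06]  ψ = [0, 1, 0]  (obs o_4=3)
t=5: δ = [2.258e-06, 6.000e-07, 3.226e-07]  ψ = [0, 1, 0]  (obs o_5=3)
backtrack: best end state = 0; path = [1, 1, 2, 0, 0, 0]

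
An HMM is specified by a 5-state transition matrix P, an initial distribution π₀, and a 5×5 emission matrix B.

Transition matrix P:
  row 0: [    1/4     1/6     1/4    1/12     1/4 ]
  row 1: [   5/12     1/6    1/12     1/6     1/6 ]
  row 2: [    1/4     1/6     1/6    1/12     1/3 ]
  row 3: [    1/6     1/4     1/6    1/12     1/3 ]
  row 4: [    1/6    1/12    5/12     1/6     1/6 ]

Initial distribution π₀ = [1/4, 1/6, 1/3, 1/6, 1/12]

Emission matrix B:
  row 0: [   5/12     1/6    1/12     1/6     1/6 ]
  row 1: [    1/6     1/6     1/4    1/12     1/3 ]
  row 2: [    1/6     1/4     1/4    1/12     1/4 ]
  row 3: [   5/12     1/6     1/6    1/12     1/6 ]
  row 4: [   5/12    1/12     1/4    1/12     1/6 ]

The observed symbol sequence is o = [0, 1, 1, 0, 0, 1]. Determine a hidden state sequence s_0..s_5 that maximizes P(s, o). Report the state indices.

path = [0, 2, 1, 0, 4, 2]

t=0: δ = [1.042e-01, 2.778e-02, 5.556e-02, 6.944e-02, 3.472e-02]  (obs o_0=0)
t=1: δ = [4.340e-03, 2.894e-03, 6.510e-03, 1.447e-03, 2.170e-03]  ψ = [0, 0, 0, 0, 0]  (obs o_1=1)
t=2: δ = [2.713e-04, 1.808e-04, 2.713e-04, 9.042e-05, 1.808e-04]  ψ = [2, 2, 0, 2, 2]  (obs o_2=1)
t=3: δ = [3.140e-05, 7.535e-06, 1.256e-05, 1.256e-05, 3.768e-05]  ψ = [1, 0, 4, 1, 2]  (obs o_3=0)
t=4: δ = [3.270e-06, 8.721e-07, 2.616e-06, 2.616e-06, 3.270e-06]  ψ = [0, 0, 4, 4, 0]  (obs o_4=0)
t=5: δ = [1.363e-07, 1.090e-07, 3.407e-07, 9.085e-08, 7.268e-08]  ψ = [0, 3, 4, 4, 2]  (obs o_5=1)
backtrack: best end state = 2; path = [0, 2, 1, 0, 4, 2]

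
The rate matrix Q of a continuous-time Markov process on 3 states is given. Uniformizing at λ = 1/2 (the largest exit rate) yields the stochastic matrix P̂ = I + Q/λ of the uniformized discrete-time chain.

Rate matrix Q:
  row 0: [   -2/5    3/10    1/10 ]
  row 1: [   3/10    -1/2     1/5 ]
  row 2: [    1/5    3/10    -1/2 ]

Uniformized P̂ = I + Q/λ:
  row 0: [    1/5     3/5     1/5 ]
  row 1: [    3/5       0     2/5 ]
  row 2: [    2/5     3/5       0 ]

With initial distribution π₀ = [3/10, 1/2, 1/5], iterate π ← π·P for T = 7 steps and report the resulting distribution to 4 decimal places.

π = [0.3976, 0.3715, 0.2309]

t=0: π = [0.3000, 0.5000, 0.2000]
t=1: π = [0.4400, 0.3000, 0.2600]
t=2: π = [0.3720, 0.4200, 0.2080]
t=3: π = [0.4096, 0.3480, 0.2424]
t=4: π = [0.3877, 0.3912, 0.2211]
t=5: π = [0.4007, 0.3653, 0.2340]
t=6: π = [0.3929, 0.3808, 0.2263]
t=7: π = [0.3976, 0.3715, 0.2309]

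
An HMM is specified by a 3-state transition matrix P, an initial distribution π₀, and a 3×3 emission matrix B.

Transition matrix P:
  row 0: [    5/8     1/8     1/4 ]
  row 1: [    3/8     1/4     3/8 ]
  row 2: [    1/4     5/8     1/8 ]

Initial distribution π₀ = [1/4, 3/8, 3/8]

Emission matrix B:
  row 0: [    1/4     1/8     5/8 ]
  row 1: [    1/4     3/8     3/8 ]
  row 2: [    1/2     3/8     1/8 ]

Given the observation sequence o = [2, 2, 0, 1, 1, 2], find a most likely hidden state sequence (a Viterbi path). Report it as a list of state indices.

t=0: δ = [1.562e-01, 1.406e-01, 4.688e-02]  (obs o_0=2)
t=1: δ = [6.104e-02, 1.318e-02, 6.592e-03]  ψ = [0, 1, 1]  (obs o_1=2)
t=2: δ = [9.537e-03, 1.907e-03, 7.629e-03]  ψ = [0, 0, 0]  (obs o_2=0)
t=3: δ = [7.451e-04, 1.788e-03, 8.941e-04]  ψ = [0, 2, 0]  (obs o_3=1)
t=4: δ = [8.382e-05, 2.095e-04, 2.515e-04]  ψ = [1, 2, 1]  (obs o_4=1)
t=5: δ = [4.911e-05, 5.894e-05, 9.823e-06]  ψ = [1, 2, 1]  (obs o_5=2)
backtrack: best end state = 1; path = [0, 0, 2, 1, 2, 1]

path = [0, 0, 2, 1, 2, 1]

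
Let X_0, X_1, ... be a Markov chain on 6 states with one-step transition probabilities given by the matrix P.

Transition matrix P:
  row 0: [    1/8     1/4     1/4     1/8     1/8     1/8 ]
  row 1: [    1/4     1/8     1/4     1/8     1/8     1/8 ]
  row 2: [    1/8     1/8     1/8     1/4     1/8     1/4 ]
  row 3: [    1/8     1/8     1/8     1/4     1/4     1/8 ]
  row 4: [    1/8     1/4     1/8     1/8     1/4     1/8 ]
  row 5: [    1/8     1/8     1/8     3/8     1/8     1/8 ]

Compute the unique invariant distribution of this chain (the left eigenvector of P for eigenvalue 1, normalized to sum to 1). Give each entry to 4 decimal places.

π = [0.1456, 0.1648, 0.1638, 0.2078, 0.1725, 0.1455]

Balance equations π_j = Σ_i π_i·P[i][j]:
  π_0 = 1/8·π_0 + 1/4·π_1 + 1/8·π_2 + 1/8·π_3 + 1/8·π_4 + 1/8·π_5
  π_1 = 1/4·π_0 + 1/8·π_1 + 1/8·π_2 + 1/8·π_3 + 1/4·π_4 + 1/8·π_5
  π_2 = 1/4·π_0 + 1/4·π_1 + 1/8·π_2 + 1/8·π_3 + 1/8·π_4 + 1/8·π_5
  π_3 = 1/8·π_0 + 1/8·π_1 + 1/4·π_2 + 1/4·π_3 + 1/8·π_4 + 3/8·π_5
  π_4 = 1/8·π_0 + 1/8·π_1 + 1/8·π_2 + 1/4·π_3 + 1/4·π_4 + 1/8·π_5
  normalize: π_0 + π_1 + π_2 + π_3 + π_4 + π_5 = 1
Solving the linear system gives exactly π = [4792/32913, 5423/32913, 599/3657, 760/3657, 631/3657, 532/3657].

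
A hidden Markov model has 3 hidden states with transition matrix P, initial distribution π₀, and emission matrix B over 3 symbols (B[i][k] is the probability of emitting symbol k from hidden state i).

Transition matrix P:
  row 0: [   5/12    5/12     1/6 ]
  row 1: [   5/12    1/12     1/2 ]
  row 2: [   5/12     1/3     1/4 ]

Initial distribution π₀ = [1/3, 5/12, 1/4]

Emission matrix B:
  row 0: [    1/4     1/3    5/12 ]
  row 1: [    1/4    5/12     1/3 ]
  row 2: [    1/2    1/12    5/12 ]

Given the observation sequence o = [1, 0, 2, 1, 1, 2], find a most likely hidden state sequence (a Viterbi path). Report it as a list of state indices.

path = [1, 2, 0, 0, 1, 2]

t=0: δ = [1.111e-01, 1.736e-01, 2.083e-02]  (obs o_0=1)
t=1: δ = [1.808e-02, 1.157e-02, 4.340e-02]  ψ = [1, 0, 1]  (obs o_1=0)
t=2: δ = [7.535e-03, 4.823e-03, 4.521e-03]  ψ = [2, 2, 2]  (obs o_2=2)
t=3: δ = [1.047e-03, 1.308e-03, 2.009e-04]  ψ = [0, 0, 1]  (obs o_3=1)
t=4: δ = [1.817e-04, 1.817e-04, 5.451e-05]  ψ = [1, 0, 1]  (obs o_4=1)
t=5: δ = [3.154e-05, 2.524e-05, 3.785e-05]  ψ = [0, 0, 1]  (obs o_5=2)
backtrack: best end state = 2; path = [1, 2, 0, 0, 1, 2]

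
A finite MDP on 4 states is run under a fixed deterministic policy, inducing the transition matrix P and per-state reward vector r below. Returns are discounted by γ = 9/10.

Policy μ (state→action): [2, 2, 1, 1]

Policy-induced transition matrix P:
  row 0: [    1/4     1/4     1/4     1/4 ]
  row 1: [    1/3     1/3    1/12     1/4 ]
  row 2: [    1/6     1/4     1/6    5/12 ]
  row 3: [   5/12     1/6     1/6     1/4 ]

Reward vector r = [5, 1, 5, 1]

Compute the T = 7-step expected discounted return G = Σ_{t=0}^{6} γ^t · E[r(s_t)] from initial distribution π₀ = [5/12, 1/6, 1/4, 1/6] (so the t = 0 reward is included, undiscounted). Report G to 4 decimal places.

t=0: π = [0.4167, 0.1667, 0.2500, 0.1667], E[r] = 3.6667, γ^t·E[r] = 3.666667, running G = 3.666667
t=1: π = [0.2708, 0.2500, 0.1875, 0.2917], E[r] = 2.8333, γ^t·E[r] = 2.550000, running G = 6.216667
t=2: π = [0.3038, 0.2465, 0.1684, 0.2813], E[r] = 2.8889, γ^t·E[r] = 2.340000, running G = 8.556667
t=3: π = [0.3034, 0.2471, 0.1714, 0.2781], E[r] = 2.8993, γ^t·E[r] = 2.113594, running G = 10.670260
t=4: π = [0.3026, 0.2474, 0.1714, 0.2786], E[r] = 2.8960, γ^t·E[r] = 1.900083, running G = 12.570343
t=5: π = [0.3028, 0.2474, 0.1713, 0.2786], E[r] = 2.8961, γ^t·E[r] = 1.710146, running G = 14.280489
t=6: π = [0.3028, 0.2474, 0.1713, 0.2785], E[r] = 2.8962, γ^t·E[r] = 1.539162, running G = 15.819651

G = 15.8197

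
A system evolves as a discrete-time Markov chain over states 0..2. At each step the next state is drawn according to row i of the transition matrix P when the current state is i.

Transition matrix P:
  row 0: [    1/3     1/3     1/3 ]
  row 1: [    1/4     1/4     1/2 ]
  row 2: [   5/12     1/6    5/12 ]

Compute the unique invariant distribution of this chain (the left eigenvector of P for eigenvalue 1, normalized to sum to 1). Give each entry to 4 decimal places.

π = [0.3469, 0.2449, 0.4082]

Balance equations π_j = Σ_i π_i·P[i][j]:
  π_0 = 1/3·π_0 + 1/4·π_1 + 5/12·π_2
  π_1 = 1/3·π_0 + 1/4·π_1 + 1/6·π_2
  normalize: π_0 + π_1 + π_2 = 1
Solving the linear system gives exactly π = [17/49, 12/49, 20/49].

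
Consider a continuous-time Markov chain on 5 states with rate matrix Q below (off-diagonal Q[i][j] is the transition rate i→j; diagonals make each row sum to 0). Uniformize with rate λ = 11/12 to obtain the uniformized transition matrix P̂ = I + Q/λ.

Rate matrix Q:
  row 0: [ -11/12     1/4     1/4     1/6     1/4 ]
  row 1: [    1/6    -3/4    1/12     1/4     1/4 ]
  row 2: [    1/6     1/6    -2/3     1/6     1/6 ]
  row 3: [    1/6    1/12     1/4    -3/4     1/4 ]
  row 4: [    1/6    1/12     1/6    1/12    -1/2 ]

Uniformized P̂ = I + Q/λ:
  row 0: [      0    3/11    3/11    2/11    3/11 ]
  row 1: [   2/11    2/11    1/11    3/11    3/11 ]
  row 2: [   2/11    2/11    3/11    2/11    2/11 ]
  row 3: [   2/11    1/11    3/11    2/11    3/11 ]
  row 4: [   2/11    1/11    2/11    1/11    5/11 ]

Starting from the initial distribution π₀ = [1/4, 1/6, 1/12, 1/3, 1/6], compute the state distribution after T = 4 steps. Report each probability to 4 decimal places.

π = [0.1540, 0.1524, 0.2169, 0.1677, 0.3091]

t=0: π = [0.2500, 0.1667, 0.0833, 0.3333, 0.1667]
t=1: π = [0.1364, 0.1591, 0.2273, 0.1818, 0.2955]
t=2: π = [0.1570, 0.1508, 0.2169, 0.1694, 0.3058]
t=3: π = [0.1533, 0.1529, 0.2175, 0.1677, 0.3086]
t=4: π = [0.1540, 0.1524, 0.2169, 0.1677, 0.3091]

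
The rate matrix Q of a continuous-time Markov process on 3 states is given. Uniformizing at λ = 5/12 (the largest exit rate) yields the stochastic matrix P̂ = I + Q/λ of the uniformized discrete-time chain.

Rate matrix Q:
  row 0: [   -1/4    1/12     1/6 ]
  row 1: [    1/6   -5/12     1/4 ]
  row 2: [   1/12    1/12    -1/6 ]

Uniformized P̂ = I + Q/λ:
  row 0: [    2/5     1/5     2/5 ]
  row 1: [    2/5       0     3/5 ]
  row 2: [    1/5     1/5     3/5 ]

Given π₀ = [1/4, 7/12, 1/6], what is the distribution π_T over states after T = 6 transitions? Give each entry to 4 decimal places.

π = [0.2917, 0.1667, 0.5416]

t=0: π = [0.2500, 0.5833, 0.1667]
t=1: π = [0.3667, 0.0833, 0.5500]
t=2: π = [0.2900, 0.1833, 0.5267]
t=3: π = [0.2947, 0.1633, 0.5420]
t=4: π = [0.2916, 0.1673, 0.5411]
t=5: π = [0.2918, 0.1665, 0.5417]
t=6: π = [0.2917, 0.1667, 0.5416]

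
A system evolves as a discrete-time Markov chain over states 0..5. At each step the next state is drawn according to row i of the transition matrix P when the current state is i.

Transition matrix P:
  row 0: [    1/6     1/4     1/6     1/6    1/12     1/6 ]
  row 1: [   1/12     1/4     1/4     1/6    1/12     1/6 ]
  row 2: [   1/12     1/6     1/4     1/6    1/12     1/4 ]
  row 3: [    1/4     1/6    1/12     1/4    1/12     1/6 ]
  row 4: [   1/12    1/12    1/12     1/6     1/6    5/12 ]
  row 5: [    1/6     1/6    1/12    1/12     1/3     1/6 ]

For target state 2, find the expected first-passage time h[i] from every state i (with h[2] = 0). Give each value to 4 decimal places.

First-step conditioning: h[2] = 0; for i ≠ 2, h[i] = 1 + Σ_k P[i][k]·h[k].
  h[0] = 1 + 1/6·h[0] + 1/4·h[1] + 1/6·h[3] + 1/12·h[4] + 1/6·h[5]
  h[1] = 1 + 1/12·h[0] + 1/4·h[1] + 1/6·h[3] + 1/12·h[4] + 1/6·h[5]
  h[3] = 1 + 1/4·h[0] + 1/6·h[1] + 1/4·h[3] + 1/12·h[4] + 1/6·h[5]
  h[4] = 1 + 1/12·h[0] + 1/12·h[1] + 1/6·h[3] + 1/6·h[4] + 5/12·h[5]
  h[5] = 1 + 1/6·h[0] + 1/6·h[1] + 1/12·h[3] + 1/3·h[4] + 1/6·h[5]
Solving the 5×5 linear system over states ≠ 2 gives exactly h = [194832/27311, 178596/27311, 0, 214020/27311, 221688/27311, 217536/27311] (h[2] = 0 is the target).

h = [7.1338, 6.5393, 0.0000, 7.8364, 8.1172, 7.9651]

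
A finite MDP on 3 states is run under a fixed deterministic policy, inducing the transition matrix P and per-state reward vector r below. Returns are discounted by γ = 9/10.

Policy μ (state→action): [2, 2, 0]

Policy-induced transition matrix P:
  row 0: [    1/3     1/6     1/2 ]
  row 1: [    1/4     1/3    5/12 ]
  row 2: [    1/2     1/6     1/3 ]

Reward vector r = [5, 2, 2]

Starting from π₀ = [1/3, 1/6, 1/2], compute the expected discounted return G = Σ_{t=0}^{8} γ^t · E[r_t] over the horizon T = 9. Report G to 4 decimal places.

t=0: π = [0.3333, 0.1667, 0.5000], E[r] = 3.0000, γ^t·E[r] = 3.000000, running G = 3.000000
t=1: π = [0.4028, 0.1944, 0.4028], E[r] = 3.2083, γ^t·E[r] = 2.887500, running G = 5.887500
t=2: π = [0.3843, 0.1991, 0.4167], E[r] = 3.1528, γ^t·E[r] = 2.553750, running G = 8.441250
t=3: π = [0.3862, 0.1998, 0.4140], E[r] = 3.1586, γ^t·E[r] = 2.302594, running G = 10.743844
t=4: π = [0.3857, 0.2000, 0.4144], E[r] = 3.1570, γ^t·E[r] = 2.071322, running G = 12.815166
t=5: π = [0.3857, 0.2000, 0.4143], E[r] = 3.1572, γ^t·E[r] = 1.864285, running G = 14.679450
t=6: π = [0.3857, 0.2000, 0.4143], E[r] = 3.1571, γ^t·E[r] = 1.677833, running G = 16.357284
t=7: π = [0.3857, 0.2000, 0.4143], E[r] = 3.1571, γ^t·E[r] = 1.510052, running G = 17.867336
t=8: π = [0.3857, 0.2000, 0.4143], E[r] = 3.1571, γ^t·E[r] = 1.359046, running G = 19.226382

G = 19.2264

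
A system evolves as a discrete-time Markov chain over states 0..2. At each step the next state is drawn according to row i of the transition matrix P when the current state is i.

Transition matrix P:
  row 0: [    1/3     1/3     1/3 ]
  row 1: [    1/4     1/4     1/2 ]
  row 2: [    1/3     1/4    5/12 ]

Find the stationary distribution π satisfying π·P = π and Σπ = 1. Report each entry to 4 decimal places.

Balance equations π_j = Σ_i π_i·P[i][j]:
  π_0 = 1/3·π_0 + 1/4·π_1 + 1/3·π_2
  π_1 = 1/3·π_0 + 1/4·π_1 + 1/4·π_2
  normalize: π_0 + π_1 + π_2 = 1
Solving the linear system gives exactly π = [9/29, 8/29, 12/29].

π = [0.3103, 0.2759, 0.4138]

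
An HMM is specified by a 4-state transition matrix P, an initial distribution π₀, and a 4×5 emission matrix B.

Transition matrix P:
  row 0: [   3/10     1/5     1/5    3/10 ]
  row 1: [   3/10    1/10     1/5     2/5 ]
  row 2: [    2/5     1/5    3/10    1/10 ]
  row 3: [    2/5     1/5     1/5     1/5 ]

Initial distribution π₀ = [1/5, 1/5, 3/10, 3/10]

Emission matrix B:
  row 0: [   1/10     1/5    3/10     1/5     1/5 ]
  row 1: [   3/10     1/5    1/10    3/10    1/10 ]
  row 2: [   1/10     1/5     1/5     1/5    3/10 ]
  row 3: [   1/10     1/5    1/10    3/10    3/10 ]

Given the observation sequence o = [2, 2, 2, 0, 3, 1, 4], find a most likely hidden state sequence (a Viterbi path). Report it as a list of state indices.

t=0: δ = [6.000e-02, 2.000e-02, 6.000e-02, 3.000e-02]  (obs o_0=2)
t=1: δ = [7.200e-03, 1.200e-03, 3.600e-03, 1.800e-03]  ψ = [2, 0, 2, 0]  (obs o_1=2)
t=2: δ = [6.480e-04, 1.440e-04, 2.880e-04, 2.160e-04]  ψ = [0, 0, 0, 0]  (obs o_2=2)
t=3: δ = [1.944e-05, 3.888e-05, 1.296e-05, 1.944e-05]  ψ = [0, 0, 0, 0]  (obs o_3=0)
t=4: δ = [2.333e-06, 1.166e-06, 1.555e-06, 4.666e-06]  ψ = [1, 0, 1, 1]  (obs o_4=3)
t=5: δ = [3.732e-07, 1.866e-07, 1.866e-07, 1.866e-07]  ψ = [3, 3, 3, 3]  (obs o_5=1)
t=6: δ = [2.239e-08, 7.465e-09, 2.239e-08, 3.359e-08]  ψ = [0, 0, 0, 0]  (obs o_6=4)
backtrack: best end state = 3; path = [2, 0, 0, 1, 3, 0, 3]

path = [2, 0, 0, 1, 3, 0, 3]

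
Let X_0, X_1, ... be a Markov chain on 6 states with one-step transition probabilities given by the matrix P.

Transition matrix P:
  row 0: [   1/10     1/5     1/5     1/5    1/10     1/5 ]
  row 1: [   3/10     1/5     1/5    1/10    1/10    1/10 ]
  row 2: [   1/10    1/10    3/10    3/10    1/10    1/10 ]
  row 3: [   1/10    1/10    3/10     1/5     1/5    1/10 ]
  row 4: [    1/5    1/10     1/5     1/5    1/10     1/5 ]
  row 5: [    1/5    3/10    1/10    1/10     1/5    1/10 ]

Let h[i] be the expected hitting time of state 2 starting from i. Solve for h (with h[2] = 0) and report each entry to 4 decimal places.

h = [4.9587, 4.9633, 0.0000, 4.4123, 4.9583, 5.4596]

First-step conditioning: h[2] = 0; for i ≠ 2, h[i] = 1 + Σ_k P[i][k]·h[k].
  h[0] = 1 + 1/10·h[0] + 1/5·h[1] + 1/5·h[3] + 1/10·h[4] + 1/5·h[5]
  h[1] = 1 + 3/10·h[0] + 1/5·h[1] + 1/10·h[3] + 1/10·h[4] + 1/10·h[5]
  h[3] = 1 + 1/10·h[0] + 1/10·h[1] + 1/5·h[3] + 1/5·h[4] + 1/10·h[5]
  h[4] = 1 + 1/5·h[0] + 1/10·h[1] + 1/5·h[3] + 1/10·h[4] + 1/5·h[5]
  h[5] = 1 + 1/5·h[0] + 3/10·h[1] + 1/10·h[3] + 1/5·h[4] + 1/10·h[5]
Solving the 5×5 linear system over states ≠ 2 gives exactly h = [108710/21923, 108810/21923, 0, 96730/21923, 108700/21923, 119690/21923] (h[2] = 0 is the target).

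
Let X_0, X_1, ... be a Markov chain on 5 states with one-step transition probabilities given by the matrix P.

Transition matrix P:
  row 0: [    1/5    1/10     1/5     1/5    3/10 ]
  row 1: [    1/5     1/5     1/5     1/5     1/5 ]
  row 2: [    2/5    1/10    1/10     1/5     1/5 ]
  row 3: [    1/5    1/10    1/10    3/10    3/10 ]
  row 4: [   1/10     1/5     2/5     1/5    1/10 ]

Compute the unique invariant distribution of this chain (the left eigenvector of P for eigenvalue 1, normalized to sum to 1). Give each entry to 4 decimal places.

π = [0.2182, 0.1358, 0.2020, 0.2222, 0.2219]

Balance equations π_j = Σ_i π_i·P[i][j]:
  π_0 = 1/5·π_0 + 1/5·π_1 + 2/5·π_2 + 1/5·π_3 + 1/10·π_4
  π_1 = 1/10·π_0 + 1/5·π_1 + 1/10·π_2 + 1/10·π_3 + 1/5·π_4
  π_2 = 1/5·π_0 + 1/5·π_1 + 1/10·π_2 + 1/10·π_3 + 2/5·π_4
  π_3 = 1/5·π_0 + 1/5·π_1 + 1/5·π_2 + 3/10·π_3 + 1/5·π_4
  normalize: π_0 + π_1 + π_2 + π_3 + π_4 = 1
Solving the linear system gives exactly π = [2390/10953, 1487/10953, 2212/10953, 2/9, 270/1217].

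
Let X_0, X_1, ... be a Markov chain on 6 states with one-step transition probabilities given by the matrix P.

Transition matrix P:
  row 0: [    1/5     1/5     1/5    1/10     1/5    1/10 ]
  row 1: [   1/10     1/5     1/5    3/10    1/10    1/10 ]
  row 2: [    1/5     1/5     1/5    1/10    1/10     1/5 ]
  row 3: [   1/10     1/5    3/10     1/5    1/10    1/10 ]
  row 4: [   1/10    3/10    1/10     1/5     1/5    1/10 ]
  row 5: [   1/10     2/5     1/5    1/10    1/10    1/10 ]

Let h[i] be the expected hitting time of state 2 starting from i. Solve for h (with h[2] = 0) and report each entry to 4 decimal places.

First-step conditioning: h[2] = 0; for i ≠ 2, h[i] = 1 + Σ_k P[i][k]·h[k].
  h[0] = 1 + 1/5·h[0] + 1/5·h[1] + 1/10·h[3] + 1/5·h[4] + 1/10·h[5]
  h[1] = 1 + 1/10·h[0] + 1/5·h[1] + 3/10·h[3] + 1/10·h[4] + 1/10·h[5]
  h[3] = 1 + 1/10·h[0] + 1/5·h[1] + 1/5·h[3] + 1/10·h[4] + 1/10·h[5]
  h[4] = 1 + 1/10·h[0] + 3/10·h[1] + 1/5·h[3] + 1/5·h[4] + 1/10·h[5]
  h[5] = 1 + 1/10·h[0] + 2/5·h[1] + 1/10·h[3] + 1/10·h[4] + 1/10·h[5]
Solving the 5×5 linear system over states ≠ 2 gives exactly h = [7675/1559, 7425/1559, 0, 6750/1559, 8325/1559, 7560/1559] (h[2] = 0 is the target).

h = [4.9230, 4.7627, 0.0000, 4.3297, 5.3400, 4.8493]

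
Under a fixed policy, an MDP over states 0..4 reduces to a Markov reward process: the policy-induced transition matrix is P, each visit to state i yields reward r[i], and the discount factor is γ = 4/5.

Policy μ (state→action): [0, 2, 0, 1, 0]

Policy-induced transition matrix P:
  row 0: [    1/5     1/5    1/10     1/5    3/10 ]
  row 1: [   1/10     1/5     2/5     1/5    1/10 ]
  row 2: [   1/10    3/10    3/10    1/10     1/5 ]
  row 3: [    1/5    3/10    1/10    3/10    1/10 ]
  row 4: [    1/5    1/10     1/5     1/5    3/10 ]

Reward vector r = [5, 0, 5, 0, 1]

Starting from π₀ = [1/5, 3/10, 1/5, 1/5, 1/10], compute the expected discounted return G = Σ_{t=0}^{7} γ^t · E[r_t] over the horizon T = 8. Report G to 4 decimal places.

t=0: π = [0.2000, 0.3000, 0.2000, 0.2000, 0.1000], E[r] = 2.1000, γ^t·E[r] = 2.100000, running G = 2.100000
t=1: π = [0.1500, 0.2300, 0.2400, 0.2000, 0.1800], E[r] = 2.1300, γ^t·E[r] = 1.704000, running G = 3.804000
t=2: π = [0.1530, 0.2260, 0.2350, 0.1960, 0.1900], E[r] = 2.1300, γ^t·E[r] = 1.363200, running G = 5.167200
t=3: π = [0.1539, 0.2241, 0.2338, 0.1961, 0.1921], E[r] = 2.1306, γ^t·E[r] = 1.090867, running G = 6.258067
t=4: π = [0.1542, 0.2238, 0.2332, 0.1962, 0.1926], E[r] = 2.1296, γ^t·E[r] = 0.872296, running G = 7.130364
t=5: π = [0.1543, 0.2237, 0.2330, 0.1963, 0.1927], E[r] = 2.1293, γ^t·E[r] = 0.697745, running G = 7.828108
t=6: π = [0.1543, 0.2237, 0.2330, 0.1963, 0.1927], E[r] = 2.1292, γ^t·E[r] = 0.558167, running G = 8.386276
t=7: π = [0.1543, 0.2237, 0.2330, 0.1963, 0.1927], E[r] = 2.1292, γ^t·E[r] = 0.446527, running G = 8.832803

G = 8.8328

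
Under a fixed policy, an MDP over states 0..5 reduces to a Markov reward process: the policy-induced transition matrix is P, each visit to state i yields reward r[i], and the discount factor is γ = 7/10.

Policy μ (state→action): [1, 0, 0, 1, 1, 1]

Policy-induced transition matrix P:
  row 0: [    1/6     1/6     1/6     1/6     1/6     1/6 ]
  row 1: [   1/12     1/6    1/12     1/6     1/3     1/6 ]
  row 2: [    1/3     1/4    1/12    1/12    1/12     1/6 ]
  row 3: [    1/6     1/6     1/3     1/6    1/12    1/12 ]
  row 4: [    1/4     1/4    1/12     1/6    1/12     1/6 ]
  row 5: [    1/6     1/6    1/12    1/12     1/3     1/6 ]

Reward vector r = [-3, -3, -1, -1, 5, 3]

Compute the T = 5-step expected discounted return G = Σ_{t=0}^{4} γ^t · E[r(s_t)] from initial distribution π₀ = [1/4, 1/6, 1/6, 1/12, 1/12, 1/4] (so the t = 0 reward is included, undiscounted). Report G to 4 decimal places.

G = -0.2659

t=0: π = [0.2500, 0.1667, 0.1667, 0.0833, 0.0833, 0.2500], E[r] = -0.3333, γ^t·E[r] = -0.333333, running G = -0.333333
t=1: π = [0.1875, 0.1875, 0.1250, 0.1319, 0.2083, 0.1597], E[r] = 0.1389, γ^t·E[r] = 0.097222, running G = -0.236111
t=2: π = [0.1892, 0.1944, 0.1319, 0.1429, 0.1858, 0.1557], E[r] = -0.0301, γ^t·E[r] = -0.014745, running G = -0.250856
t=3: π = [0.1879, 0.1931, 0.1348, 0.1427, 0.1866, 0.1548], E[r] = -0.0233, γ^t·E[r] = -0.008006, running G = -0.258862
t=4: π = [0.1886, 0.1935, 0.1347, 0.1425, 0.1860, 0.1548], E[r] = -0.0292, γ^t·E[r] = -0.007009, running G = -0.265872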